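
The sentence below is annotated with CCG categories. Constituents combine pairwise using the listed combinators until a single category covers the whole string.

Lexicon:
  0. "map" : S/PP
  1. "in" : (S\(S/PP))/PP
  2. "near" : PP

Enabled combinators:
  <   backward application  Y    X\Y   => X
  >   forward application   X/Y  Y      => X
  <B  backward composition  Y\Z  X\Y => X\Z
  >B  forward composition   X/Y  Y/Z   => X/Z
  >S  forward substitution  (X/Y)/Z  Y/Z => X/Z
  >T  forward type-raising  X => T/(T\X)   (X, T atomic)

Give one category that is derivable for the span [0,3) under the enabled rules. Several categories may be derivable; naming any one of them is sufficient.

[0,3] S   <
  [0,1] "map" : S/PP
  [1,3] S\(S/PP)   >
    [1,2] "in" : (S\(S/PP))/PP
    [2,3] "near" : PP

S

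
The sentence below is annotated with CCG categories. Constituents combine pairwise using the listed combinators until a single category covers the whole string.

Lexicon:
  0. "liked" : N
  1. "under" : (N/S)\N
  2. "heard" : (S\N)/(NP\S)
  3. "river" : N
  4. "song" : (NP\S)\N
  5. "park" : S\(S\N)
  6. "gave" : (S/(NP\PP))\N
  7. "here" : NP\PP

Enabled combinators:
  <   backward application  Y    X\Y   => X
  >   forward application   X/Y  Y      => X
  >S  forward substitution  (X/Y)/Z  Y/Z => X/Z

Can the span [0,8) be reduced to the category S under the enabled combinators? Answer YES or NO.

YES

[0,8] S   >
  [0,7] S/(NP\PP)   <
    [0,6] N   >
      [0,2] N/S   <
        [0,1] "liked" : N
        [1,2] "under" : (N/S)\N
      [2,6] S   <
        [2,5] S\N   >
          [2,3] "heard" : (S\N)/(NP\S)
          [3,5] NP\S   <
            [3,4] "river" : N
            [4,5] "song" : (NP\S)\N
        [5,6] "park" : S\(S\N)
    [6,7] "gave" : (S/(NP\PP))\N
  [7,8] "here" : NP\PP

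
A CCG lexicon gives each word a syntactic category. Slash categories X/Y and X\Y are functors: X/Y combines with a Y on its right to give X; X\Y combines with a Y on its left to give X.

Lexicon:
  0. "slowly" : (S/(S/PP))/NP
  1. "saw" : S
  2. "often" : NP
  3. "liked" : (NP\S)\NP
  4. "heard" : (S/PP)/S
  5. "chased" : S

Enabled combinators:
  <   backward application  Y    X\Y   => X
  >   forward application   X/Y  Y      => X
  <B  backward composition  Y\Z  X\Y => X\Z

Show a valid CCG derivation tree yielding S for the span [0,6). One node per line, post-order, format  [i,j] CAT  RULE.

[0,1] (S/(S/PP))/NP  lex  "slowly"
[1,2] S  lex  "saw"
[2,3] NP  lex  "often"
[3,4] (NP\S)\NP  lex  "liked"
[2,4] NP\S  <  k=3
[1,4] NP  <  k=2
[0,4] S/(S/PP)  >  k=1
[4,5] (S/PP)/S  lex  "heard"
[5,6] S  lex  "chased"
[4,6] S/PP  >  k=5
[0,6] S  >  k=4

[0,6] S   >
  [0,4] S/(S/PP)   >
    [0,1] "slowly" : (S/(S/PP))/NP
    [1,4] NP   <
      [1,2] "saw" : S
      [2,4] NP\S   <
        [2,3] "often" : NP
        [3,4] "liked" : (NP\S)\NP
  [4,6] S/PP   >
    [4,5] "heard" : (S/PP)/S
    [5,6] "chased" : S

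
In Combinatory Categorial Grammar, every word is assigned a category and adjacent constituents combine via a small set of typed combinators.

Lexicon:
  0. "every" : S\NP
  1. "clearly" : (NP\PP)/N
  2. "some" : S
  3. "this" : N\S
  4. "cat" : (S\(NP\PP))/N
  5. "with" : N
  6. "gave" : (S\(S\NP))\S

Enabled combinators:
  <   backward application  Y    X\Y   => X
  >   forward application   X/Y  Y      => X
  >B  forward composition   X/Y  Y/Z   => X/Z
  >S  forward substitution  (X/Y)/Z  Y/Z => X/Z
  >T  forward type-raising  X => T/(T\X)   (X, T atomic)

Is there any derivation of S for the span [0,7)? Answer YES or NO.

[0,7] S   <
  [0,1] "every" : S\NP
  [1,7] S\(S\NP)   <
    [1,6] S   <
      [1,4] NP\PP   >
        [1,2] "clearly" : (NP\PP)/N
        [2,4] N   >
          [2,3] N/(N\S)   >T
            [2,3] "some" : S
          [3,4] "this" : N\S
      [4,6] S\(NP\PP)   >
        [4,5] "cat" : (S\(NP\PP))/N
        [5,6] "with" : N
    [6,7] "gave" : (S\(S\NP))\S

YES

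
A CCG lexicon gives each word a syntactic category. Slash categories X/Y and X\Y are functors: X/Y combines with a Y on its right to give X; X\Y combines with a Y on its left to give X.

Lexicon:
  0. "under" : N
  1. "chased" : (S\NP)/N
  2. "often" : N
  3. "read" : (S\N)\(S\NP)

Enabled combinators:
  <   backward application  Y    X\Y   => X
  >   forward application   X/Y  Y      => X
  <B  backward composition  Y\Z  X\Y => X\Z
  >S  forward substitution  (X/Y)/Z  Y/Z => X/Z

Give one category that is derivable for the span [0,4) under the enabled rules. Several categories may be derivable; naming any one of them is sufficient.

S

[0,4] S   <
  [0,1] "under" : N
  [1,4] S\N   <
    [1,3] S\NP   >
      [1,2] "chased" : (S\NP)/N
      [2,3] "often" : N
    [3,4] "read" : (S\N)\(S\NP)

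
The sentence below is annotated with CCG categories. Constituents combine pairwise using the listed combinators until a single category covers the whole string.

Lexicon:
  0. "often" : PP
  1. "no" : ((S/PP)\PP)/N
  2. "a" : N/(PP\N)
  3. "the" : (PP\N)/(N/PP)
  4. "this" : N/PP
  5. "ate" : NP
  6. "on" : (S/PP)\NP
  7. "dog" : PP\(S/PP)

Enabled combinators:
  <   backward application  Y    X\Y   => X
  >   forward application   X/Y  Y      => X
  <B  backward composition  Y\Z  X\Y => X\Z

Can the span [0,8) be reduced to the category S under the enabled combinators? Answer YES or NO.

[0,8] S   >
  [0,5] S/PP   <
    [0,1] "often" : PP
    [1,5] (S/PP)\PP   >
      [1,2] "no" : ((S/PP)\PP)/N
      [2,5] N   >
        [2,3] "a" : N/(PP\N)
        [3,5] PP\N   >
          [3,4] "the" : (PP\N)/(N/PP)
          [4,5] "this" : N/PP
  [5,8] PP   <
    [5,6] "ate" : NP
    [6,8] PP\NP   <B
      [6,7] "on" : (S/PP)\NP
      [7,8] "dog" : PP\(S/PP)

YES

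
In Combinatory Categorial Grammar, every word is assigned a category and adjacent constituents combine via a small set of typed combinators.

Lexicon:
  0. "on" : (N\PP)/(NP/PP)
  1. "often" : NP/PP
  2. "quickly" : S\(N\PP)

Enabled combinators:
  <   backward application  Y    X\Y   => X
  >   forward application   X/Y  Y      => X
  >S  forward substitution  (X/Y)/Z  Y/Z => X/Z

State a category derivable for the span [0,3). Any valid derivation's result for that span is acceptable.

[0,3] S   <
  [0,2] N\PP   >
    [0,1] "on" : (N\PP)/(NP/PP)
    [1,2] "often" : NP/PP
  [2,3] "quickly" : S\(N\PP)

S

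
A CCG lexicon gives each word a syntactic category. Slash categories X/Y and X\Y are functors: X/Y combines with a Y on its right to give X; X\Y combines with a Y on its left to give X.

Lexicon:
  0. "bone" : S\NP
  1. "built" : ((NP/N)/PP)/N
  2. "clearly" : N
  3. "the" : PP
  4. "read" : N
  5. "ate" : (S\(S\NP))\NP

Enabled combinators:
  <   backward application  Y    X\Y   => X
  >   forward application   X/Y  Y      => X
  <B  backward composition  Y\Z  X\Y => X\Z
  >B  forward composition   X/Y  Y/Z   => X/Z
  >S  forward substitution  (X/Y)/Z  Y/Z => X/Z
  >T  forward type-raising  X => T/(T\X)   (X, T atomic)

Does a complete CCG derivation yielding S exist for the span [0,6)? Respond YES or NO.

[0,6] S   <
  [0,1] "bone" : S\NP
  [1,6] S\(S\NP)   <
    [1,5] NP   >
      [1,4] NP/N   >
        [1,3] (NP/N)/PP   >
          [1,2] "built" : ((NP/N)/PP)/N
          [2,3] "clearly" : N
        [3,4] "the" : PP
      [4,5] "read" : N
    [5,6] "ate" : (S\(S\NP))\NP

YES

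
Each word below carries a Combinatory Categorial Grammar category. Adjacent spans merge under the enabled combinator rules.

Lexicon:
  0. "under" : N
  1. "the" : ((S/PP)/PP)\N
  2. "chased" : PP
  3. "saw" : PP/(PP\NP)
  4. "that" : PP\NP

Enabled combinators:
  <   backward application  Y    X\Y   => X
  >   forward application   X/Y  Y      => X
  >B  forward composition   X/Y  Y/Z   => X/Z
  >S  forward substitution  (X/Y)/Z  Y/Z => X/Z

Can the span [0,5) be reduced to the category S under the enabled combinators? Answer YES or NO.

[0,5] S   >
  [0,3] S/PP   >
    [0,2] (S/PP)/PP   <
      [0,1] "under" : N
      [1,2] "the" : ((S/PP)/PP)\N
    [2,3] "chased" : PP
  [3,5] PP   >
    [3,4] "saw" : PP/(PP\NP)
    [4,5] "that" : PP\NP

YES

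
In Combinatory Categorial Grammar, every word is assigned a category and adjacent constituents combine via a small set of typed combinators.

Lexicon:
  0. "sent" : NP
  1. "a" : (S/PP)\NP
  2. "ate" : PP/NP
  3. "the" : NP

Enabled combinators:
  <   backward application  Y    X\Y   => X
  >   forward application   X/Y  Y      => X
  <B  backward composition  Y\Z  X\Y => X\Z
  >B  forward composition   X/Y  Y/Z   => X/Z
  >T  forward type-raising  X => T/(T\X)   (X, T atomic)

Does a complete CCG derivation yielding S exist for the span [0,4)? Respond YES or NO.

[0,4] S   >
  [0,2] S/PP   <
    [0,1] "sent" : NP
    [1,2] "a" : (S/PP)\NP
  [2,4] PP   >
    [2,3] "ate" : PP/NP
    [3,4] "the" : NP

YES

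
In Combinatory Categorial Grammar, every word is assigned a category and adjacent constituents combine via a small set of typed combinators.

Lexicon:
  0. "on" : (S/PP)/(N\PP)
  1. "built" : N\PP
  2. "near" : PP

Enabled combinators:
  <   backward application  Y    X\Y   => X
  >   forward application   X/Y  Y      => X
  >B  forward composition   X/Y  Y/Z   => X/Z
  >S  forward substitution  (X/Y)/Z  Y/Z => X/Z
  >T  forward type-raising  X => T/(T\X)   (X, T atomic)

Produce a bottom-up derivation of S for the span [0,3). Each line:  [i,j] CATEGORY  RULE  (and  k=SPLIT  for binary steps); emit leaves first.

[0,1] (S/PP)/(N\PP)  lex  "on"
[1,2] N\PP  lex  "built"
[0,2] S/PP  >  k=1
[2,3] PP  lex  "near"
[0,3] S  >  k=2

[0,3] S   >
  [0,2] S/PP   >
    [0,1] "on" : (S/PP)/(N\PP)
    [1,2] "built" : N\PP
  [2,3] "near" : PP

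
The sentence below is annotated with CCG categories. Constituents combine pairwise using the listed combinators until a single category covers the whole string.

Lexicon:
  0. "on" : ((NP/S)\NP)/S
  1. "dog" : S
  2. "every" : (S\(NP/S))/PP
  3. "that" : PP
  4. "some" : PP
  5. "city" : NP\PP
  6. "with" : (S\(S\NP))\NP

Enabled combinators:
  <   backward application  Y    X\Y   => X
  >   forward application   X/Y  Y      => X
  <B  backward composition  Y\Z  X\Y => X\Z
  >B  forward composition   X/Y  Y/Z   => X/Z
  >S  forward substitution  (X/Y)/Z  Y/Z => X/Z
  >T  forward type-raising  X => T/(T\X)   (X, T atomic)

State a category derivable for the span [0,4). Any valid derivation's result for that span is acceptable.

S\NP

[0,7] S   <
  [0,4] S\NP   <B
    [0,2] (NP/S)\NP   >
      [0,1] "on" : ((NP/S)\NP)/S
      [1,2] "dog" : S
    [2,4] S\(NP/S)   >
      [2,3] "every" : (S\(NP/S))/PP
      [3,4] "that" : PP
  [4,7] S\(S\NP)   <
    [4,6] NP   >
      [4,5] NP/(NP\PP)   >T
        [4,5] "some" : PP
      [5,6] "city" : NP\PP
    [6,7] "with" : (S\(S\NP))\NP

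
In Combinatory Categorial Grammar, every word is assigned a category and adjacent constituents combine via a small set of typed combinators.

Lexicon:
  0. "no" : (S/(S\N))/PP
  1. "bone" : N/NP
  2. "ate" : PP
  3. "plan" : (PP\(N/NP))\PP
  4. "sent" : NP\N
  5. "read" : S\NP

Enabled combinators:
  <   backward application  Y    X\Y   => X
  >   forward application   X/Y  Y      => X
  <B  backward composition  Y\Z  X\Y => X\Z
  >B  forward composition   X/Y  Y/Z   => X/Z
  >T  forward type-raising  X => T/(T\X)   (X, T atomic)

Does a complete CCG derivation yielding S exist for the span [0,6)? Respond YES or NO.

YES

[0,6] S   >
  [0,4] S/(S\N)   >
    [0,1] "no" : (S/(S\N))/PP
    [1,4] PP   <
      [1,2] "bone" : N/NP
      [2,4] PP\(N/NP)   <
        [2,3] "ate" : PP
        [3,4] "plan" : (PP\(N/NP))\PP
  [4,6] S\N   <B
    [4,5] "sent" : NP\N
    [5,6] "read" : S\NP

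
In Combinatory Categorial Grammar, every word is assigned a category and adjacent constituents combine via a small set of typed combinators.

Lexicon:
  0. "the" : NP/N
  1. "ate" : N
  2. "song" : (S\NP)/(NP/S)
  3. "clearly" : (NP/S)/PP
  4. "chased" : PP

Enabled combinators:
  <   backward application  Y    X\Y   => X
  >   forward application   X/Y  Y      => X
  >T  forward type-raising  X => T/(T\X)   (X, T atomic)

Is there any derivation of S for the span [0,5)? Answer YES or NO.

YES

[0,5] S   <
  [0,2] NP   >
    [0,1] "the" : NP/N
    [1,2] "ate" : N
  [2,5] S\NP   >
    [2,3] "song" : (S\NP)/(NP/S)
    [3,5] NP/S   >
      [3,4] "clearly" : (NP/S)/PP
      [4,5] "chased" : PP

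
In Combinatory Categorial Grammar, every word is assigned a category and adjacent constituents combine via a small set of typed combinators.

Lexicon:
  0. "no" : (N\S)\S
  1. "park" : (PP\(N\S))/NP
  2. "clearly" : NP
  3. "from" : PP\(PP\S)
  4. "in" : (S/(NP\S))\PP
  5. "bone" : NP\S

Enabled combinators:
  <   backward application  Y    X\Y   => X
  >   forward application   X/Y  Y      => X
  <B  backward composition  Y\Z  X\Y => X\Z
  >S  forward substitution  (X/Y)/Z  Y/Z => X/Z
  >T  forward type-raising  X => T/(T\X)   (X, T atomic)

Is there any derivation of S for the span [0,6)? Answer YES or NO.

[0,6] S   >
  [0,5] S/(NP\S)   <
    [0,4] PP   <
      [0,3] PP\S   <B
        [0,1] "no" : (N\S)\S
        [1,3] PP\(N\S)   >
          [1,2] "park" : (PP\(N\S))/NP
          [2,3] "clearly" : NP
      [3,4] "from" : PP\(PP\S)
    [4,5] "in" : (S/(NP\S))\PP
  [5,6] "bone" : NP\S

YES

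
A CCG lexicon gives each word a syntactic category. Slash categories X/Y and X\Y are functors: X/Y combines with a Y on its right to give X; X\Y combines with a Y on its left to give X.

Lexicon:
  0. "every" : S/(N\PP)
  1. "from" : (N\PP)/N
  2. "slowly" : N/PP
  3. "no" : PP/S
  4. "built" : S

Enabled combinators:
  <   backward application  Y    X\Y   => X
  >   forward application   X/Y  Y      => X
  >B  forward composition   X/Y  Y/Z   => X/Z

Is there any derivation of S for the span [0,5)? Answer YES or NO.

[0,5] S   >
  [0,3] S/PP   >B
    [0,2] S/N   >B
      [0,1] "every" : S/(N\PP)
      [1,2] "from" : (N\PP)/N
    [2,3] "slowly" : N/PP
  [3,5] PP   >
    [3,4] "no" : PP/S
    [4,5] "built" : S

YES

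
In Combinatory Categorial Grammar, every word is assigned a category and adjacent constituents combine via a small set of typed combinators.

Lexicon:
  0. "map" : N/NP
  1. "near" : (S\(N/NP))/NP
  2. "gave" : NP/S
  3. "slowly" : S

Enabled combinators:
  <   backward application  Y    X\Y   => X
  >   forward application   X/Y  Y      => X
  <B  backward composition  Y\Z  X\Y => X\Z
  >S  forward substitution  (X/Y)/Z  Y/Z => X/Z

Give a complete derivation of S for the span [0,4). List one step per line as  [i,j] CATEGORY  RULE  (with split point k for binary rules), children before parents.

[0,1] N/NP  lex  "map"
[1,2] (S\(N/NP))/NP  lex  "near"
[2,3] NP/S  lex  "gave"
[3,4] S  lex  "slowly"
[2,4] NP  >  k=3
[1,4] S\(N/NP)  >  k=2
[0,4] S  <  k=1

[0,4] S   <
  [0,1] "map" : N/NP
  [1,4] S\(N/NP)   >
    [1,2] "near" : (S\(N/NP))/NP
    [2,4] NP   >
      [2,3] "gave" : NP/S
      [3,4] "slowly" : S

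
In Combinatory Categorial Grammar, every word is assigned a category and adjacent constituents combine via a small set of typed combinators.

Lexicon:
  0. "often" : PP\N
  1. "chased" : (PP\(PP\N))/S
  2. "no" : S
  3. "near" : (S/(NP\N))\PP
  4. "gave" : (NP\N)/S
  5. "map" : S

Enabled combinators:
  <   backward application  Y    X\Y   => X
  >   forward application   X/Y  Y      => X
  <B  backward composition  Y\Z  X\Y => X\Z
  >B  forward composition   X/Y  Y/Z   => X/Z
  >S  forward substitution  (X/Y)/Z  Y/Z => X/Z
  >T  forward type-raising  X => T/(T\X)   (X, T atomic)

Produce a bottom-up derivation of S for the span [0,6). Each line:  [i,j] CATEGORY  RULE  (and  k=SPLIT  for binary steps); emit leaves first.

[0,6] S   >
  [0,4] S/(NP\N)   <
    [0,3] PP   <
      [0,1] "often" : PP\N
      [1,3] PP\(PP\N)   >
        [1,2] "chased" : (PP\(PP\N))/S
        [2,3] "no" : S
    [3,4] "near" : (S/(NP\N))\PP
  [4,6] NP\N   >
    [4,5] "gave" : (NP\N)/S
    [5,6] "map" : S

[0,1] PP\N  lex  "often"
[1,2] (PP\(PP\N))/S  lex  "chased"
[2,3] S  lex  "no"
[1,3] PP\(PP\N)  >  k=2
[0,3] PP  <  k=1
[3,4] (S/(NP\N))\PP  lex  "near"
[0,4] S/(NP\N)  <  k=3
[4,5] (NP\N)/S  lex  "gave"
[5,6] S  lex  "map"
[4,6] NP\N  >  k=5
[0,6] S  >  k=4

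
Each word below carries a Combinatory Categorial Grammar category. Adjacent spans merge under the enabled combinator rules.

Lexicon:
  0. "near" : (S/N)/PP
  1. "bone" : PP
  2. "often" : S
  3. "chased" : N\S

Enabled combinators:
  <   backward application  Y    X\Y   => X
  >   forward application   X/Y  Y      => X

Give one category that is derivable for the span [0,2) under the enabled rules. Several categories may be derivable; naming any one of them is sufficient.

[0,4] S   >
  [0,2] S/N   >
    [0,1] "near" : (S/N)/PP
    [1,2] "bone" : PP
  [2,4] N   <
    [2,3] "often" : S
    [3,4] "chased" : N\S

S/N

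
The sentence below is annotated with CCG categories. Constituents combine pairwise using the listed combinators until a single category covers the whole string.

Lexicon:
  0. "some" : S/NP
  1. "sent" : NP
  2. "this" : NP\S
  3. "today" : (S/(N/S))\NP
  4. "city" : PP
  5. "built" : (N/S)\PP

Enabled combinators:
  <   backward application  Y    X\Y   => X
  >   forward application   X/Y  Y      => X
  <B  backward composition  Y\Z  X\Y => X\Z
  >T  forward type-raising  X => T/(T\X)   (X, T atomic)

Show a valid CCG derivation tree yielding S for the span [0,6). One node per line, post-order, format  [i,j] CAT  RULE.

[0,6] S   >
  [0,4] S/(N/S)   <
    [0,3] NP   <
      [0,2] S   >
        [0,1] "some" : S/NP
        [1,2] "sent" : NP
      [2,3] "this" : NP\S
    [3,4] "today" : (S/(N/S))\NP
  [4,6] N/S   <
    [4,5] "city" : PP
    [5,6] "built" : (N/S)\PP

[0,1] S/NP  lex  "some"
[1,2] NP  lex  "sent"
[0,2] S  >  k=1
[2,3] NP\S  lex  "this"
[0,3] NP  <  k=2
[3,4] (S/(N/S))\NP  lex  "today"
[0,4] S/(N/S)  <  k=3
[4,5] PP  lex  "city"
[5,6] (N/S)\PP  lex  "built"
[4,6] N/S  <  k=5
[0,6] S  >  k=4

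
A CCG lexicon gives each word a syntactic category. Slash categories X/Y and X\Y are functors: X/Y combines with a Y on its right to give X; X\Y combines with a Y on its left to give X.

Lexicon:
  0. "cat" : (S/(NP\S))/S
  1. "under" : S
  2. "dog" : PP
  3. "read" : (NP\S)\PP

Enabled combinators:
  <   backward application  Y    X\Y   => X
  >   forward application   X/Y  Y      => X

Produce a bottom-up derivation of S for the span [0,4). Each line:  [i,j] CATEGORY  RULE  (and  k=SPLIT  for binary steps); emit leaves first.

[0,4] S   >
  [0,2] S/(NP\S)   >
    [0,1] "cat" : (S/(NP\S))/S
    [1,2] "under" : S
  [2,4] NP\S   <
    [2,3] "dog" : PP
    [3,4] "read" : (NP\S)\PP

[0,1] (S/(NP\S))/S  lex  "cat"
[1,2] S  lex  "under"
[0,2] S/(NP\S)  >  k=1
[2,3] PP  lex  "dog"
[3,4] (NP\S)\PP  lex  "read"
[2,4] NP\S  <  k=3
[0,4] S  >  k=2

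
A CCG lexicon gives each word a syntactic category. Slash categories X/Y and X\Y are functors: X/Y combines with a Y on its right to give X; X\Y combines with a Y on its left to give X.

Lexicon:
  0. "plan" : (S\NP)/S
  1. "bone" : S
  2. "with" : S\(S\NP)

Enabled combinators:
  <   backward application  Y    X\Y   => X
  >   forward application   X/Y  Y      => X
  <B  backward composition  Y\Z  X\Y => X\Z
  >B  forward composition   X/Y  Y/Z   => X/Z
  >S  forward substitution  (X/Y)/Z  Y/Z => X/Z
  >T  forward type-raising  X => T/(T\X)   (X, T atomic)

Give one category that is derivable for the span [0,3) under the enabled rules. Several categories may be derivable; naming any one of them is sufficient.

S

[0,3] S   <
  [0,2] S\NP   >
    [0,1] "plan" : (S\NP)/S
    [1,2] "bone" : S
  [2,3] "with" : S\(S\NP)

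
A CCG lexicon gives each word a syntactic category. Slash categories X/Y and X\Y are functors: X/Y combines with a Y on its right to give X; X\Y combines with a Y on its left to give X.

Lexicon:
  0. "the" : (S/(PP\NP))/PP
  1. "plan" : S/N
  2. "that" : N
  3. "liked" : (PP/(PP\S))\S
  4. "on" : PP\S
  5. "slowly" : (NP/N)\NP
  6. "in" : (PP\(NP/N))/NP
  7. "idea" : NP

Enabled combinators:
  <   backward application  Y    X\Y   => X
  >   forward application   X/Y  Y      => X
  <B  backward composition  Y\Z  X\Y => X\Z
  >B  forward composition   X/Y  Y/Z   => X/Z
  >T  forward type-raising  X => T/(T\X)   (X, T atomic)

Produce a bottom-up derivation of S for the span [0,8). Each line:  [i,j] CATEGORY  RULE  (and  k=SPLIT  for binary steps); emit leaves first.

[0,1] (S/(PP\NP))/PP  lex  "the"
[1,2] S/N  lex  "plan"
[2,3] N  lex  "that"
[1,3] S  >  k=2
[3,4] (PP/(PP\S))\S  lex  "liked"
[1,4] PP/(PP\S)  <  k=3
[4,5] PP\S  lex  "on"
[1,5] PP  >  k=4
[0,5] S/(PP\NP)  >  k=1
[5,6] (NP/N)\NP  lex  "slowly"
[6,7] (PP\(NP/N))/NP  lex  "in"
[7,8] NP  lex  "idea"
[6,8] PP\(NP/N)  >  k=7
[5,8] PP\NP  <B  k=6
[0,8] S  >  k=5

[0,8] S   >
  [0,5] S/(PP\NP)   >
    [0,1] "the" : (S/(PP\NP))/PP
    [1,5] PP   >
      [1,4] PP/(PP\S)   <
        [1,3] S   >
          [1,2] "plan" : S/N
          [2,3] "that" : N
        [3,4] "liked" : (PP/(PP\S))\S
      [4,5] "on" : PP\S
  [5,8] PP\NP   <B
    [5,6] "slowly" : (NP/N)\NP
    [6,8] PP\(NP/N)   >
      [6,7] "in" : (PP\(NP/N))/NP
      [7,8] "idea" : NP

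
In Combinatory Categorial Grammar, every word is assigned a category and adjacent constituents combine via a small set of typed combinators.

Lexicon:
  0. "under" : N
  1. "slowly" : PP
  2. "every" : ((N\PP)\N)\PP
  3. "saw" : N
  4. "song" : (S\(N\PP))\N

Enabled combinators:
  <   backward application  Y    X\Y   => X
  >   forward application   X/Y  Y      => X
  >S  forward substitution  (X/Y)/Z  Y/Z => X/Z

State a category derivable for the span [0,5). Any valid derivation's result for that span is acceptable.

[0,5] S   <
  [0,3] N\PP   <
    [0,1] "under" : N
    [1,3] (N\PP)\N   <
      [1,2] "slowly" : PP
      [2,3] "every" : ((N\PP)\N)\PP
  [3,5] S\(N\PP)   <
    [3,4] "saw" : N
    [4,5] "song" : (S\(N\PP))\N

S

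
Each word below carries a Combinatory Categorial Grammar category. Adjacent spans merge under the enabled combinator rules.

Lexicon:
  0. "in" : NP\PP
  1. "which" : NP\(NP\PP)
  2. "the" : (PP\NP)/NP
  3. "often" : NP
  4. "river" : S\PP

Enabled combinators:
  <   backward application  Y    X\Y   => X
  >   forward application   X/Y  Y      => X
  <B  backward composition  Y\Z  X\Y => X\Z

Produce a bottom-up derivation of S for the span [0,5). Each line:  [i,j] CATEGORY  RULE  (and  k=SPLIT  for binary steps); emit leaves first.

[0,5] S   <
  [0,2] NP   <
    [0,1] "in" : NP\PP
    [1,2] "which" : NP\(NP\PP)
  [2,5] S\NP   <B
    [2,4] PP\NP   >
      [2,3] "the" : (PP\NP)/NP
      [3,4] "often" : NP
    [4,5] "river" : S\PP

[0,1] NP\PP  lex  "in"
[1,2] NP\(NP\PP)  lex  "which"
[0,2] NP  <  k=1
[2,3] (PP\NP)/NP  lex  "the"
[3,4] NP  lex  "often"
[2,4] PP\NP  >  k=3
[4,5] S\PP  lex  "river"
[2,5] S\NP  <B  k=4
[0,5] S  <  k=2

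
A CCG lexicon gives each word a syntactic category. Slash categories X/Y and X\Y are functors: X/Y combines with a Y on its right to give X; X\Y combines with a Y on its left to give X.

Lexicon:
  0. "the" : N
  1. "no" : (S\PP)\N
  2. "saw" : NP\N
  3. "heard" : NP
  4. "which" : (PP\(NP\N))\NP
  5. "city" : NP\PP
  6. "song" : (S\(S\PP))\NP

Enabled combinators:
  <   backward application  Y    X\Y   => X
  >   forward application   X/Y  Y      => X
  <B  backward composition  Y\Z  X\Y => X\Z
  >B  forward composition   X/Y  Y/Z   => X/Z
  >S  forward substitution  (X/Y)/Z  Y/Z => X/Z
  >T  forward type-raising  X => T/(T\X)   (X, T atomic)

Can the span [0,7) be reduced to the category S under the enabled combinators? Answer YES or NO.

YES

[0,7] S   <
  [0,2] S\PP   <
    [0,1] "the" : N
    [1,2] "no" : (S\PP)\N
  [2,7] S\(S\PP)   <
    [2,6] NP   <
      [2,5] PP   <
        [2,3] "saw" : NP\N
        [3,5] PP\(NP\N)   <
          [3,4] "heard" : NP
          [4,5] "which" : (PP\(NP\N))\NP
      [5,6] "city" : NP\PP
    [6,7] "song" : (S\(S\PP))\NP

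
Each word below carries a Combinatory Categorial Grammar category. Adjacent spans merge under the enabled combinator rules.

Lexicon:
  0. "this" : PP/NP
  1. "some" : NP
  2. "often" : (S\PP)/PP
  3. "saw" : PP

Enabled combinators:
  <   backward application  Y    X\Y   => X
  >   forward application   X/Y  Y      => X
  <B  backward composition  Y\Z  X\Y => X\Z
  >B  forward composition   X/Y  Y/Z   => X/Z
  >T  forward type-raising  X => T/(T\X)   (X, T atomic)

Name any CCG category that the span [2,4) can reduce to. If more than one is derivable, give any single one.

S\PP

[0,4] S   <
  [0,2] PP   >
    [0,1] "this" : PP/NP
    [1,2] "some" : NP
  [2,4] S\PP   >
    [2,3] "often" : (S\PP)/PP
    [3,4] "saw" : PP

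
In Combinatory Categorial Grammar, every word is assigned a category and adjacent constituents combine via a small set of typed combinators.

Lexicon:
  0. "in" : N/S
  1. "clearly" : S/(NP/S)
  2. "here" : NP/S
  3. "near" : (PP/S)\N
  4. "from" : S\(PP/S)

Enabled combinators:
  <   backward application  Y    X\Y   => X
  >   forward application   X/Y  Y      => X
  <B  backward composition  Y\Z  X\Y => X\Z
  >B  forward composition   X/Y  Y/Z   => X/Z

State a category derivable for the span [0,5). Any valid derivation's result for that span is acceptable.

S

[0,5] S   <
  [0,3] N   >
    [0,1] "in" : N/S
    [1,3] S   >
      [1,2] "clearly" : S/(NP/S)
      [2,3] "here" : NP/S
  [3,5] S\N   <B
    [3,4] "near" : (PP/S)\N
    [4,5] "from" : S\(PP/S)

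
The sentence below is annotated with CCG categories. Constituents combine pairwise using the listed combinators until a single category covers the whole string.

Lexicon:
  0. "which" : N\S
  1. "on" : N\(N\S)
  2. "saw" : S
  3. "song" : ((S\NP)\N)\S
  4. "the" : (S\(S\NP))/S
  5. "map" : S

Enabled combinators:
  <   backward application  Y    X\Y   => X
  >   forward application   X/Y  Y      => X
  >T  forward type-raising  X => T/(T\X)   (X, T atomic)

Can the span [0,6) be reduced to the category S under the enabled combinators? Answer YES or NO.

[0,6] S   <
  [0,4] S\NP   <
    [0,2] N   <
      [0,1] "which" : N\S
      [1,2] "on" : N\(N\S)
    [2,4] (S\NP)\N   <
      [2,3] "saw" : S
      [3,4] "song" : ((S\NP)\N)\S
  [4,6] S\(S\NP)   >
    [4,5] "the" : (S\(S\NP))/S
    [5,6] "map" : S

YES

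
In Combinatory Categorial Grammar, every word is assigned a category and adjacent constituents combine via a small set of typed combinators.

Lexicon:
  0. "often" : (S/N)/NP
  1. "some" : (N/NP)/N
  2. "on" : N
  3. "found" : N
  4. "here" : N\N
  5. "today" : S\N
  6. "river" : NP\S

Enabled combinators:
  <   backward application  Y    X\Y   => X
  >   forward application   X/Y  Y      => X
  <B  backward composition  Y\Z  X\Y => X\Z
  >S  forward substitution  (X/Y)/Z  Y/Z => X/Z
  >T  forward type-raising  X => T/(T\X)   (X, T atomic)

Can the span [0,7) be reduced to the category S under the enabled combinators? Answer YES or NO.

[0,7] S   >
  [0,3] S/NP   >S
    [0,1] "often" : (S/N)/NP
    [1,3] N/NP   >
      [1,2] "some" : (N/NP)/N
      [2,3] "on" : N
  [3,7] NP   >
    [3,4] NP/(NP\N)   >T
      [3,4] "found" : N
    [4,7] NP\N   <B
      [4,6] S\N   <B
        [4,5] "here" : N\N
        [5,6] "today" : S\N
      [6,7] "river" : NP\S

YES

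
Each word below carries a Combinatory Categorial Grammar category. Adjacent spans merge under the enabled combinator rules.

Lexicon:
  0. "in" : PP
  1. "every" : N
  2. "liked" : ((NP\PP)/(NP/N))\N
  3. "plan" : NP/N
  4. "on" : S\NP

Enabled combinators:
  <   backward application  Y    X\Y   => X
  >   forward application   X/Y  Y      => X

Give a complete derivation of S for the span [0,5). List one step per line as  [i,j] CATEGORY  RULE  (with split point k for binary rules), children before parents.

[0,1] PP  lex  "in"
[1,2] N  lex  "every"
[2,3] ((NP\PP)/(NP/N))\N  lex  "liked"
[1,3] (NP\PP)/(NP/N)  <  k=2
[3,4] NP/N  lex  "plan"
[1,4] NP\PP  >  k=3
[0,4] NP  <  k=1
[4,5] S\NP  lex  "on"
[0,5] S  <  k=4

[0,5] S   <
  [0,4] NP   <
    [0,1] "in" : PP
    [1,4] NP\PP   >
      [1,3] (NP\PP)/(NP/N)   <
        [1,2] "every" : N
        [2,3] "liked" : ((NP\PP)/(NP/N))\N
      [3,4] "plan" : NP/N
  [4,5] "on" : S\NP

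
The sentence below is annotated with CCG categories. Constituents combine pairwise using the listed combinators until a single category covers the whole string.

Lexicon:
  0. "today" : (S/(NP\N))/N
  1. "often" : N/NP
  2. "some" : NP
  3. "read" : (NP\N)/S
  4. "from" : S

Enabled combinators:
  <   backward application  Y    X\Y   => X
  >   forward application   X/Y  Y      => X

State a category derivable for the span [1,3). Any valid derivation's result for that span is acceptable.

[0,5] S   >
  [0,3] S/(NP\N)   >
    [0,1] "today" : (S/(NP\N))/N
    [1,3] N   >
      [1,2] "often" : N/NP
      [2,3] "some" : NP
  [3,5] NP\N   >
    [3,4] "read" : (NP\N)/S
    [4,5] "from" : S

N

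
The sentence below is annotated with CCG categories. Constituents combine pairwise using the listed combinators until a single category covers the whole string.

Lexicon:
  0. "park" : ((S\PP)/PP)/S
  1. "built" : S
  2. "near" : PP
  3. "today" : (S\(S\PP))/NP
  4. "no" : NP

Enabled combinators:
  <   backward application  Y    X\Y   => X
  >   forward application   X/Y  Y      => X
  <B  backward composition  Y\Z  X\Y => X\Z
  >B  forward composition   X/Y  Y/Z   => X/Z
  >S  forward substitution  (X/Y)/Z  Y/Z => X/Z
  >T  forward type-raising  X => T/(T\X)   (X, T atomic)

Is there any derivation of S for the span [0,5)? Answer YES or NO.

YES

[0,5] S   <
  [0,3] S\PP   >
    [0,2] (S\PP)/PP   >
      [0,1] "park" : ((S\PP)/PP)/S
      [1,2] "built" : S
    [2,3] "near" : PP
  [3,5] S\(S\PP)   >
    [3,4] "today" : (S\(S\PP))/NP
    [4,5] "no" : NP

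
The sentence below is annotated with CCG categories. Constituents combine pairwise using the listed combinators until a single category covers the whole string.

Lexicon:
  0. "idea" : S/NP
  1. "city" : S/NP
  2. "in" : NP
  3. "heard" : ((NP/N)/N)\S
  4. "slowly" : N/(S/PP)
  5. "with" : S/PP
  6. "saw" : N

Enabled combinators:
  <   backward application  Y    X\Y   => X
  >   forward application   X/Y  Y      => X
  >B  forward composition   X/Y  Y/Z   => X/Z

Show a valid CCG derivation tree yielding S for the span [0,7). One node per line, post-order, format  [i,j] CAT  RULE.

[0,1] S/NP  lex  "idea"
[1,2] S/NP  lex  "city"
[2,3] NP  lex  "in"
[1,3] S  >  k=2
[3,4] ((NP/N)/N)\S  lex  "heard"
[1,4] (NP/N)/N  <  k=3
[4,5] N/(S/PP)  lex  "slowly"
[5,6] S/PP  lex  "with"
[4,6] N  >  k=5
[1,6] NP/N  >  k=4
[6,7] N  lex  "saw"
[1,7] NP  >  k=6
[0,7] S  >  k=1

[0,7] S   >
  [0,1] "idea" : S/NP
  [1,7] NP   >
    [1,6] NP/N   >
      [1,4] (NP/N)/N   <
        [1,3] S   >
          [1,2] "city" : S/NP
          [2,3] "in" : NP
        [3,4] "heard" : ((NP/N)/N)\S
      [4,6] N   >
        [4,5] "slowly" : N/(S/PP)
        [5,6] "with" : S/PP
    [6,7] "saw" : N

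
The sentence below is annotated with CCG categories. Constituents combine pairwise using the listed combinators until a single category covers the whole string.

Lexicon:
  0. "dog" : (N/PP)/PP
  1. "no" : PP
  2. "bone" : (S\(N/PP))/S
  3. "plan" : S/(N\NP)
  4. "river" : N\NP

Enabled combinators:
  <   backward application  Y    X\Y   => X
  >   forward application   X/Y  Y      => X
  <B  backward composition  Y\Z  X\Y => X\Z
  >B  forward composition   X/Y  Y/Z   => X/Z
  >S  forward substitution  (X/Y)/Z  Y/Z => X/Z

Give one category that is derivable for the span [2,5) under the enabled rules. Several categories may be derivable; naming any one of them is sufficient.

S\(N/PP)

[0,5] S   <
  [0,2] N/PP   >
    [0,1] "dog" : (N/PP)/PP
    [1,2] "no" : PP
  [2,5] S\(N/PP)   >
    [2,3] "bone" : (S\(N/PP))/S
    [3,5] S   >
      [3,4] "plan" : S/(N\NP)
      [4,5] "river" : N\NP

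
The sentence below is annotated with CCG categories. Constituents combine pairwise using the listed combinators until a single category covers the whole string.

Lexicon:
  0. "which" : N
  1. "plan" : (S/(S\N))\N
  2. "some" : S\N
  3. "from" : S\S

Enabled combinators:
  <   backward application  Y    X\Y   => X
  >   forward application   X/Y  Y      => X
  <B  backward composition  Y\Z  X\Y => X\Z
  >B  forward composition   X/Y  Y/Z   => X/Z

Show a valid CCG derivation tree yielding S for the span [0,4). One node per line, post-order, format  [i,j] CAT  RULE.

[0,1] N  lex  "which"
[1,2] (S/(S\N))\N  lex  "plan"
[0,2] S/(S\N)  <  k=1
[2,3] S\N  lex  "some"
[3,4] S\S  lex  "from"
[2,4] S\N  <B  k=3
[0,4] S  >  k=2

[0,4] S   >
  [0,2] S/(S\N)   <
    [0,1] "which" : N
    [1,2] "plan" : (S/(S\N))\N
  [2,4] S\N   <B
    [2,3] "some" : S\N
    [3,4] "from" : S\S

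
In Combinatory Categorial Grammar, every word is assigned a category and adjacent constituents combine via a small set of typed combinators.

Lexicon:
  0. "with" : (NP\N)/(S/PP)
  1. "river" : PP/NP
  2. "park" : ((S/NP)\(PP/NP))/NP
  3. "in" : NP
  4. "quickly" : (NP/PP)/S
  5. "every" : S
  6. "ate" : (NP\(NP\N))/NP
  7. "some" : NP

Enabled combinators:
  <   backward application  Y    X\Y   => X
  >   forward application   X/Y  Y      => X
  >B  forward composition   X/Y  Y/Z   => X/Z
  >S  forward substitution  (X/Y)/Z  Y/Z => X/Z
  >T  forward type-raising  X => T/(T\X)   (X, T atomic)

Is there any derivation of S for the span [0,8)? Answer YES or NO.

(NP\N)/(S/PP) PP/NP ((S/NP)\(PP/NP))/NP NP (NP/PP)/S S (NP\(NP\N))/NP NP
CKY chart[0,8] = {N/(N\NP), NP, NP/(NP\NP), PP/(PP\NP), S/(S\NP)}; S ∉ chart

NO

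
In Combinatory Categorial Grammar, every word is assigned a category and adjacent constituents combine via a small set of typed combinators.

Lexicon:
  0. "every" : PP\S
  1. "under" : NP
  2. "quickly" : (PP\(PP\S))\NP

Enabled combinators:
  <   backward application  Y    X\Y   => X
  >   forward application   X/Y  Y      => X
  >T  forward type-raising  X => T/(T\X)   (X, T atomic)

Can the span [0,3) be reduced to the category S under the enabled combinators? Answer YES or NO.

PP\S NP (PP\(PP\S))\NP
CKY chart[0,3] = {N/(N\PP), NP/(NP\PP), PP, PP/(PP\PP), S/(S\PP)}; S ∉ chart

NO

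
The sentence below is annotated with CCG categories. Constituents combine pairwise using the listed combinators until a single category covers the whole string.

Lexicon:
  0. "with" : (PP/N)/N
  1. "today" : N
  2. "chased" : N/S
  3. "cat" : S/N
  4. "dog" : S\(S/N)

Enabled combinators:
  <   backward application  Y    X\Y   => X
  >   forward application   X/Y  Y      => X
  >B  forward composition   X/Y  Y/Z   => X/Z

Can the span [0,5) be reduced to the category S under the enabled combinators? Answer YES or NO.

NO

(PP/N)/N N N/S S/N S\(S/N)
CKY chart[0,5] = {PP}; S ∉ chart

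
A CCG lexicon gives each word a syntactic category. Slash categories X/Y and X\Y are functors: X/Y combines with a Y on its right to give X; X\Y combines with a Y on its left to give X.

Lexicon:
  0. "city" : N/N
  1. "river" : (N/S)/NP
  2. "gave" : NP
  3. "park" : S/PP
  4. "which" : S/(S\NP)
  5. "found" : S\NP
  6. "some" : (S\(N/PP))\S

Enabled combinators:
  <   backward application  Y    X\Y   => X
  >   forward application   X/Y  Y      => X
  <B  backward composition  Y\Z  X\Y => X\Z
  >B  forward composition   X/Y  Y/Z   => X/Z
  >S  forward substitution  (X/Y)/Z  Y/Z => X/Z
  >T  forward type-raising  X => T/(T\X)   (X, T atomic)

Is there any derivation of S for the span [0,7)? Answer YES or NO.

YES

[0,7] S   <
  [0,4] N/PP   >B
    [0,1] "city" : N/N
    [1,4] N/PP   >B
      [1,3] N/S   >
        [1,2] "river" : (N/S)/NP
        [2,3] "gave" : NP
      [3,4] "park" : S/PP
  [4,7] S\(N/PP)   <
    [4,6] S   >
      [4,5] "which" : S/(S\NP)
      [5,6] "found" : S\NP
    [6,7] "some" : (S\(N/PP))\S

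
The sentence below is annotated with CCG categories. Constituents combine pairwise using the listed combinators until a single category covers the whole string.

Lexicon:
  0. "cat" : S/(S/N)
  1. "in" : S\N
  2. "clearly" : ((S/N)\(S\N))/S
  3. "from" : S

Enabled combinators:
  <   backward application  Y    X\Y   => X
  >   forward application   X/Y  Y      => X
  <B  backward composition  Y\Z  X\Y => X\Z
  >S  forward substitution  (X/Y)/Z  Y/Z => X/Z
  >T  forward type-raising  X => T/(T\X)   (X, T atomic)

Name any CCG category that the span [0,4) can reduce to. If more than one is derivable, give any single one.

[0,4] S   >
  [0,1] "cat" : S/(S/N)
  [1,4] S/N   <
    [1,2] "in" : S\N
    [2,4] (S/N)\(S\N)   >
      [2,3] "clearly" : ((S/N)\(S\N))/S
      [3,4] "from" : S

S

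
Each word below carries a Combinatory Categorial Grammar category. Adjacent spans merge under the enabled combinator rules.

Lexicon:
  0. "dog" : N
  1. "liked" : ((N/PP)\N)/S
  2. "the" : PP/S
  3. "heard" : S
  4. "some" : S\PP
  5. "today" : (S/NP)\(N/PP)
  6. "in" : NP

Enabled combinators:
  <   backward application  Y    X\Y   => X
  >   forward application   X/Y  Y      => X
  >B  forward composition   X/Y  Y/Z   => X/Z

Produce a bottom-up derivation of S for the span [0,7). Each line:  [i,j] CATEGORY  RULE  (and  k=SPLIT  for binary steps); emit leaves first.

[0,1] N  lex  "dog"
[1,2] ((N/PP)\N)/S  lex  "liked"
[2,3] PP/S  lex  "the"
[3,4] S  lex  "heard"
[2,4] PP  >  k=3
[4,5] S\PP  lex  "some"
[2,5] S  <  k=4
[1,5] (N/PP)\N  >  k=2
[0,5] N/PP  <  k=1
[5,6] (S/NP)\(N/PP)  lex  "today"
[0,6] S/NP  <  k=5
[6,7] NP  lex  "in"
[0,7] S  >  k=6

[0,7] S   >
  [0,6] S/NP   <
    [0,5] N/PP   <
      [0,1] "dog" : N
      [1,5] (N/PP)\N   >
        [1,2] "liked" : ((N/PP)\N)/S
        [2,5] S   <
          [2,4] PP   >
            [2,3] "the" : PP/S
            [3,4] "heard" : S
          [4,5] "some" : S\PP
    [5,6] "today" : (S/NP)\(N/PP)
  [6,7] "in" : NP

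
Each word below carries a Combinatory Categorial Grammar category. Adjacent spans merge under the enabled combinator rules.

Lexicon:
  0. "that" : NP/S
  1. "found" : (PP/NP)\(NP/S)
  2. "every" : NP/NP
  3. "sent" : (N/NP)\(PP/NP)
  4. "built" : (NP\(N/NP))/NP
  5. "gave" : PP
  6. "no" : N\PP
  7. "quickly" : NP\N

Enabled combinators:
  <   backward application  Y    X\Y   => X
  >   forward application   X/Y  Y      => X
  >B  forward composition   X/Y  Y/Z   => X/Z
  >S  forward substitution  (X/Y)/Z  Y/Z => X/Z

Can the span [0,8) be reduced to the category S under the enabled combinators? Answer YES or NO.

NP/S (PP/NP)\(NP/S) NP/NP (N/NP)\(PP/NP) (NP\(N/NP))/NP PP N\PP NP\N
CKY chart[0,8] = {NP}; S ∉ chart

NO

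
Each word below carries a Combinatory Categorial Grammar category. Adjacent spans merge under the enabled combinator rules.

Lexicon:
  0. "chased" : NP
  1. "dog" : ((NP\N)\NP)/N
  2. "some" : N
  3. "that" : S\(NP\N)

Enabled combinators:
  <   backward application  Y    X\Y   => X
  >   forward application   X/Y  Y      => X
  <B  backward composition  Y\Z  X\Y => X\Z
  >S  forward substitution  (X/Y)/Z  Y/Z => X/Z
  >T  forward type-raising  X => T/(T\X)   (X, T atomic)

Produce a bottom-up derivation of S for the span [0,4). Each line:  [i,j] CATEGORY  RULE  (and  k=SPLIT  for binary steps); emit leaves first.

[0,4] S   >
  [0,1] S/(S\NP)   >T
    [0,1] "chased" : NP
  [1,4] S\NP   <B
    [1,3] (NP\N)\NP   >
      [1,2] "dog" : ((NP\N)\NP)/N
      [2,3] "some" : N
    [3,4] "that" : S\(NP\N)

[0,1] NP  lex  "chased"
[0,1] S/(S\NP)  >T
[1,2] ((NP\N)\NP)/N  lex  "dog"
[2,3] N  lex  "some"
[1,3] (NP\N)\NP  >  k=2
[3,4] S\(NP\N)  lex  "that"
[1,4] S\NP  <B  k=3
[0,4] S  >  k=1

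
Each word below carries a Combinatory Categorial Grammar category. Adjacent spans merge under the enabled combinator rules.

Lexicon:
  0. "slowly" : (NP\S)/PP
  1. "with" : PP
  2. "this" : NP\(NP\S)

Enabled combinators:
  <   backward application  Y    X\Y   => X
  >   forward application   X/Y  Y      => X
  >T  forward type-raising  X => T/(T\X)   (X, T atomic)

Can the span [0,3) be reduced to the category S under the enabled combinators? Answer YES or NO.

NO

(NP\S)/PP PP NP\(NP\S)
CKY chart[0,3] = {N/(N\NP), NP, NP/(NP\NP), PP/(PP\NP), S/(S\NP)}; S ∉ chart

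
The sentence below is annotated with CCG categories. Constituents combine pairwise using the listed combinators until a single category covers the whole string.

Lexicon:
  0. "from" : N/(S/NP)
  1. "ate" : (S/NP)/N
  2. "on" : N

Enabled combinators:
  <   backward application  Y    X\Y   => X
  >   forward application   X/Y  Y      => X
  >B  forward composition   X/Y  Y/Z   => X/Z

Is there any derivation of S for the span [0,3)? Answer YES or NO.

N/(S/NP) (S/NP)/N N
CKY chart[0,3] = {N}; S ∉ chart

NO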